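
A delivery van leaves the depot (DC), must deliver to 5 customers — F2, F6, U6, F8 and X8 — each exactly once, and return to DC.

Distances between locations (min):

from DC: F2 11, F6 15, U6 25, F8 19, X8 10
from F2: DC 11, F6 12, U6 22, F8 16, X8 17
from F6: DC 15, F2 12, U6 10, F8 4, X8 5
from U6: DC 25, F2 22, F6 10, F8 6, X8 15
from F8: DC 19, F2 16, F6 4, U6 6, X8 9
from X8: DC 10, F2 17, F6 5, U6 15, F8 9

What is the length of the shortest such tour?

There are 60 distinct closed tours to check (reversals are equivalent).
DC-F2-F6-U6-F8-X8-DC: 11+12+10+6+9+10 = 58
DC-F2-F6-U6-X8-F8-DC: 11+12+10+15+9+19 = 76
DC-F2-F6-F8-U6-X8-DC: 11+12+4+6+15+10 = 58
DC-F2-F6-F8-X8-U6-DC: 11+12+4+9+15+25 = 76
DC-F2-F6-X8-U6-F8-DC: 11+12+5+15+6+19 = 68
DC-F2-F6-X8-F8-U6-DC: 11+12+5+9+6+25 = 68
DC-F2-U6-F6-F8-X8-DC: 11+22+10+4+9+10 = 66
DC-F2-U6-F6-X8-F8-DC: 11+22+10+5+9+19 = 76
DC-F2-U6-F8-F6-X8-DC: 11+22+6+4+5+10 = 58
DC-F2-U6-F8-X8-F6-DC: 11+22+6+9+5+15 = 68
DC-F2-U6-X8-F6-F8-DC: 11+22+15+5+4+19 = 76
DC-F2-U6-X8-F8-F6-DC: 11+22+15+9+4+15 = 76
DC-F2-F8-F6-U6-X8-DC: 11+16+4+10+15+10 = 66
DC-F2-F8-F6-X8-U6-DC: 11+16+4+5+15+25 = 76
… (46 more)
The minimum is 58.
One optimal route: DC → F2 → F6 → U6 → F8 → X8 → DC (or its reverse).

58 min — the shortest possible round trip.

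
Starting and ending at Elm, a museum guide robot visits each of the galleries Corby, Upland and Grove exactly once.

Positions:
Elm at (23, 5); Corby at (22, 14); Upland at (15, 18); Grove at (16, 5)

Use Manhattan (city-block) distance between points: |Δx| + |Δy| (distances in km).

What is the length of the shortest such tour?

42 km — the shortest possible round trip.

There are 3 distinct closed tours to check (reversals are equivalent).
Elm-Corby-Upland-Grove-Elm: 10+11+14+7 = 42
Elm-Corby-Grove-Upland-Elm: 10+15+14+21 = 60
Elm-Upland-Corby-Grove-Elm: 21+11+15+7 = 54
The minimum is 42.
One optimal route: Elm → Corby → Upland → Grove → Elm (or its reverse).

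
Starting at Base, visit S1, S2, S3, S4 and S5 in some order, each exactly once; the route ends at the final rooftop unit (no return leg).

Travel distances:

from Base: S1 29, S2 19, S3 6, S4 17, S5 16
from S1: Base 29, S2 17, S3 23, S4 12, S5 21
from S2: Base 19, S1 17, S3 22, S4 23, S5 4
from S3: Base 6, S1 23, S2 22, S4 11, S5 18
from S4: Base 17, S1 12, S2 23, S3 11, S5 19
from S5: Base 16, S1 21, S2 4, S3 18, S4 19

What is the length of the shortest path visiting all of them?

There are 5! = 120 possible orderings.
Base→S1→S2→S3→S4→S5: 29+17+22+11+19 = 98
Base→S1→S2→S3→S5→S4: 29+17+22+18+19 = 105
Base→S1→S2→S4→S3→S5: 29+17+23+11+18 = 98
Base→S1→S2→S4→S5→S3: 29+17+23+19+18 = 106
Base→S1→S2→S5→S3→S4: 29+17+4+18+11 = 79
Base→S1→S2→S5→S4→S3: 29+17+4+19+11 = 80
Base→S1→S3→S2→S4→S5: 29+23+22+23+19 = 116
Base→S1→S3→S2→S5→S4: 29+23+22+4+19 = 97
Base→S1→S3→S4→S2→S5: 29+23+11+23+4 = 90
Base→S1→S3→S4→S5→S2: 29+23+11+19+4 = 86
Base→S1→S3→S5→S2→S4: 29+23+18+4+23 = 97
Base→S1→S3→S5→S4→S2: 29+23+18+19+23 = 112
Base→S1→S4→S2→S3→S5: 29+12+23+22+18 = 104
Base→S1→S4→S2→S5→S3: 29+12+23+4+18 = 86
… (106 more)
Base→S3→S4→S1→S2→S5: 6+11+12+17+4 = 50  ← best
The minimum is 50.
One shortest path: Base → S3 → S4 → S1 → S2 → S5.

Minimum one-way distance = 50.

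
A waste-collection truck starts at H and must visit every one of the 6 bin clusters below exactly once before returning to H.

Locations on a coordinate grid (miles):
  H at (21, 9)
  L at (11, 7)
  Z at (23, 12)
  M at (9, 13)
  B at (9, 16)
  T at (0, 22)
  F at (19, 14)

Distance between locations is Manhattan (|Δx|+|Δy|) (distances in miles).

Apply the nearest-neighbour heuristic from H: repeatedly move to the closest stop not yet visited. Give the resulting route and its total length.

Nearest-neighbour total = 96 miles; route H → Z → F → M → B → L → T → H.

From H: distances to unvisited — Z=5, F=7, L=12, M=16, B=19, T=34. Nearest is Z (5).
From Z: distances to unvisited — F=6, M=15, L=17, B=18, T=33. Nearest is F (6).
From F: distances to unvisited — M=11, B=12, L=15, T=27. Nearest is M (11).
From M: distances to unvisited — B=3, L=8, T=18. Nearest is B (3).
From B: distances to unvisited — L=11, T=15. Nearest is L (11).
From L: distances to unvisited — T=26. Nearest is T (26).
Return T→H: 34.
Total = 5 + 6 + 11 + 3 + 11 + 26 + 34 = 96.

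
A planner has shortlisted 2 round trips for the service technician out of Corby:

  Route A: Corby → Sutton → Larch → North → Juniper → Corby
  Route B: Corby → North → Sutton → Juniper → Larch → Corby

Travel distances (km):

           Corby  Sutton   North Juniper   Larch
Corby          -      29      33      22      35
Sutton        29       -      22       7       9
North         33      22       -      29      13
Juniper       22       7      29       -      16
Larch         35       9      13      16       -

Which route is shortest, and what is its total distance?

Shortest is Route A, total 102 km.

Route A: 29 + 9 + 13 + 29 + 22 = 102
Route B: 33 + 22 + 7 + 16 + 35 = 113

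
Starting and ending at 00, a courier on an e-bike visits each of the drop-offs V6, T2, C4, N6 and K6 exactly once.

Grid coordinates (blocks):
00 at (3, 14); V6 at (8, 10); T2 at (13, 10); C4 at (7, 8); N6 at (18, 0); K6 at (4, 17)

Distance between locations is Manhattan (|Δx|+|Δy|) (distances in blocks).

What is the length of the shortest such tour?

64 blocks — the shortest possible round trip.

There are 60 distinct closed tours to check (reversals are equivalent).
00-V6-T2-C4-N6-K6-00: 9+5+8+19+31+4 = 76
00-V6-T2-C4-K6-N6-00: 9+5+8+12+31+29 = 94
00-V6-T2-N6-C4-K6-00: 9+5+15+19+12+4 = 64
00-V6-T2-N6-K6-C4-00: 9+5+15+31+12+10 = 82
00-V6-T2-K6-C4-N6-00: 9+5+16+12+19+29 = 90
00-V6-T2-K6-N6-C4-00: 9+5+16+31+19+10 = 90
00-V6-C4-T2-N6-K6-00: 9+3+8+15+31+4 = 70
00-V6-C4-T2-K6-N6-00: 9+3+8+16+31+29 = 96
00-V6-C4-N6-T2-K6-00: 9+3+19+15+16+4 = 66
00-V6-C4-N6-K6-T2-00: 9+3+19+31+16+14 = 92
00-V6-C4-K6-T2-N6-00: 9+3+12+16+15+29 = 84
00-V6-C4-K6-N6-T2-00: 9+3+12+31+15+14 = 84
00-V6-N6-T2-C4-K6-00: 9+20+15+8+12+4 = 68
00-V6-N6-T2-K6-C4-00: 9+20+15+16+12+10 = 82
… (46 more)
The minimum is 64.
One optimal route: 00 → V6 → T2 → N6 → C4 → K6 → 00 (or its reverse).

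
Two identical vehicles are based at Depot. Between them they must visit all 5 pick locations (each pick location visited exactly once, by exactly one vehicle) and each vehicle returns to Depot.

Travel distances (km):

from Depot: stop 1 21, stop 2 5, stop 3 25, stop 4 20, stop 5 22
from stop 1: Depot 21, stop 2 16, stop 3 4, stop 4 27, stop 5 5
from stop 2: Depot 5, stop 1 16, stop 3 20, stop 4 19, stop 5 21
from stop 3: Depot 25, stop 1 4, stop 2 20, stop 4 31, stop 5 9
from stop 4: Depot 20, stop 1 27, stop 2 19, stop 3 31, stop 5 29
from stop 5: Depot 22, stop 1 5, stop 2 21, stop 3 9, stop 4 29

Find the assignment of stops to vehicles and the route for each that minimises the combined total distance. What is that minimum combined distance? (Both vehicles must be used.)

Minimum combined distance: 92 km.

Try each way of splitting the stops between the two vehicles (each non-empty) and, for each split, find the best tour for each vehicle:
  {stop 1} + {stop 2, stop 3, stop 4, stop 5}: 42 + 83 = 125
  {stop 2} + {stop 1, stop 3, stop 4, stop 5}: 10 + 82 = 92
  {stop 1, stop 2} + {stop 3, stop 4, stop 5}: 42 + 82 = 124
  {stop 3} + {stop 1, stop 2, stop 4, stop 5}: 50 + 75 = 125
  {stop 1, stop 3} + {stop 2, stop 4, stop 5}: 50 + 75 = 125
  {stop 2, stop 3} + {stop 1, stop 4, stop 5}: 50 + 74 = 124
  … (15 splits in total)
Best: vehicle 1 Depot → stop 2 → Depot = 10; vehicle 2 Depot → stop 4 → stop 1 → stop 3 → stop 5 → Depot = 82; combined 92.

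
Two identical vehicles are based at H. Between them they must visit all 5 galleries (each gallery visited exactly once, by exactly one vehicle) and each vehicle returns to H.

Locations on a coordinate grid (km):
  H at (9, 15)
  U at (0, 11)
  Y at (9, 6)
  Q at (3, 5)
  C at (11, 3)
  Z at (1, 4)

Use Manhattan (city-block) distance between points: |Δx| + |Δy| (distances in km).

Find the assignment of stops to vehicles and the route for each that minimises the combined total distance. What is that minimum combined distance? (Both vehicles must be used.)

Try each way of splitting the stops between the two vehicles (each non-empty) and, for each split, find the best tour for each vehicle:
  {U} + {Y, Q, C, Z}: 26 + 44 = 70
  {Y} + {U, Q, C, Z}: 18 + 48 = 66
  {U, Y} + {Q, C, Z}: 36 + 44 = 80
  {Q} + {U, Y, C, Z}: 32 + 46 = 78
  {U, Q} + {Y, C, Z}: 38 + 44 = 82
  {Y, Q} + {U, C, Z}: 32 + 46 = 78
  … (15 splits in total)
Best: vehicle 1 H → Y → H = 18; vehicle 2 H → U → Z → Q → C → H = 48; combined 66.

66 km — the smallest possible combined total.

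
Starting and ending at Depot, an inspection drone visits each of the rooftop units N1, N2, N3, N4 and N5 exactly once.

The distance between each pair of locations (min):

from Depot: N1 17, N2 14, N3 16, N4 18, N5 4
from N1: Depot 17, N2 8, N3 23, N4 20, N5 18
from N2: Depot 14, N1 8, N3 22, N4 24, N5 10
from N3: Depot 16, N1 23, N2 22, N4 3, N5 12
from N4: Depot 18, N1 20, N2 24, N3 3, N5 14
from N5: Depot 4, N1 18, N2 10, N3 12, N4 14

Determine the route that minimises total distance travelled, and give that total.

There are 60 distinct closed tours to check (reversals are equivalent).
Depot → N1 → N2 → N3 → N4 → N5 → Depot: 17+8+22+3+14+4 = 68
Depot → N1 → N2 → N3 → N5 → N4 → Depot: 17+8+22+12+14+18 = 91
Depot → N1 → N2 → N4 → N3 → N5 → Depot: 17+8+24+3+12+4 = 68
Depot → N1 → N2 → N4 → N5 → N3 → Depot: 17+8+24+14+12+16 = 91
Depot → N1 → N2 → N5 → N3 → N4 → Depot: 17+8+10+12+3+18 = 68
Depot → N1 → N2 → N5 → N4 → N3 → Depot: 17+8+10+14+3+16 = 68
Depot → N1 → N3 → N2 → N4 → N5 → Depot: 17+23+22+24+14+4 = 104
Depot → N1 → N3 → N2 → N5 → N4 → Depot: 17+23+22+10+14+18 = 104
Depot → N1 → N3 → N4 → N2 → N5 → Depot: 17+23+3+24+10+4 = 81
Depot → N1 → N3 → N4 → N5 → N2 → Depot: 17+23+3+14+10+14 = 81
Depot → N1 → N3 → N5 → N2 → N4 → Depot: 17+23+12+10+24+18 = 104
Depot → N1 → N3 → N5 → N4 → N2 → Depot: 17+23+12+14+24+14 = 104
Depot → N1 → N4 → N2 → N3 → N5 → Depot: 17+20+24+22+12+4 = 99
Depot → N1 → N4 → N2 → N5 → N3 → Depot: 17+20+24+10+12+16 = 99
… (46 more)
Depot → N2 → N1 → N4 → N3 → N5 → Depot: 14+8+20+3+12+4 = 61  ← best
The minimum is 61.
One optimal route: Depot → N2 → N1 → N4 → N3 → N5 → Depot (or its reverse).

61 min — the shortest possible round trip.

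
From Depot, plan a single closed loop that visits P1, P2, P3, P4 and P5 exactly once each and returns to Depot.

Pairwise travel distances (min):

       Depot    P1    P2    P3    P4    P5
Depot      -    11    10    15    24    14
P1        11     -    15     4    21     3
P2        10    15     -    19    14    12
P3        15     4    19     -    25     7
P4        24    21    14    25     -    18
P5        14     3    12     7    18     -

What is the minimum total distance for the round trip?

Depot → P1 → P2 → P3 → P4 → P5 → Depot: 11+15+19+25+18+14 = 102
Depot → P1 → P2 → P3 → P5 → P4 → Depot: 11+15+19+7+18+24 = 94
Depot → P1 → P2 → P4 → P3 → P5 → Depot: 11+15+14+25+7+14 = 86
Depot → P1 → P2 → P4 → P5 → P3 → Depot: 11+15+14+18+7+15 = 80
Depot → P1 → P2 → P5 → P3 → P4 → Depot: 11+15+12+7+25+24 = 94
Depot → P1 → P2 → P5 → P4 → P3 → Depot: 11+15+12+18+25+15 = 96
Depot → P1 → P3 → P2 → P4 → P5 → Depot: 11+4+19+14+18+14 = 80
Depot → P1 → P3 → P2 → P5 → P4 → Depot: 11+4+19+12+18+24 = 88
Depot → P1 → P3 → P4 → P2 → P5 → Depot: 11+4+25+14+12+14 = 80
Depot → P1 → P3 → P4 → P5 → P2 → Depot: 11+4+25+18+12+10 = 80
Depot → P1 → P3 → P5 → P2 → P4 → Depot: 11+4+7+12+14+24 = 72
Depot → P1 → P3 → P5 → P4 → P2 → Depot: 11+4+7+18+14+10 = 64
Depot → P1 → P4 → P2 → P3 → P5 → Depot: 11+21+14+19+7+14 = 86
Depot → P1 → P4 → P2 → P5 → P3 → Depot: 11+21+14+12+7+15 = 80
… (46 more)
The minimum is 64.
One optimal route: Depot → P1 → P3 → P5 → P4 → P2 → Depot (or its reverse).

Minimum total distance: 64 min.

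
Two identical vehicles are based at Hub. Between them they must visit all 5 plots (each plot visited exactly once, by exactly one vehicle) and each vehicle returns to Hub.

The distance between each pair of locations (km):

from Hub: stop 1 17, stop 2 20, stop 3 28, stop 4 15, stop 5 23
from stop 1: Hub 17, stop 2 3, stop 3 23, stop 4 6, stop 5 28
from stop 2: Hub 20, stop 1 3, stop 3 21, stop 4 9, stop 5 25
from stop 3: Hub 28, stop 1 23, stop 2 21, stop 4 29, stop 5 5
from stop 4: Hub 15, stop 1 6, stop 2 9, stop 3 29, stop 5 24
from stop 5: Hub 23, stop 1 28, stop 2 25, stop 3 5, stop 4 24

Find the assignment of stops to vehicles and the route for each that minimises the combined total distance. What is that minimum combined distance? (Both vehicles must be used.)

Try each way of splitting the stops between the two vehicles (each non-empty) and, for each split, find the best tour for each vehicle:
  {stop 1} + {stop 2, stop 3, stop 4, stop 5}: 34 + 73 = 107
  {stop 2} + {stop 1, stop 3, stop 4, stop 5}: 40 + 72 = 112
  {stop 1, stop 2} + {stop 3, stop 4, stop 5}: 40 + 72 = 112
  {stop 3} + {stop 1, stop 2, stop 4, stop 5}: 56 + 72 = 128
  {stop 1, stop 3} + {stop 2, stop 4, stop 5}: 68 + 72 = 140
  {stop 2, stop 3} + {stop 1, stop 4, stop 5}: 69 + 70 = 139
  … (15 splits in total)
  {stop 4} + {stop 1, stop 2, stop 3, stop 5}: 30 + 69 = 99  ← best
Best: vehicle 1 Hub → stop 4 → Hub = 30; vehicle 2 Hub → stop 1 → stop 2 → stop 3 → stop 5 → Hub = 69; combined 99.

99 km — the smallest possible combined total.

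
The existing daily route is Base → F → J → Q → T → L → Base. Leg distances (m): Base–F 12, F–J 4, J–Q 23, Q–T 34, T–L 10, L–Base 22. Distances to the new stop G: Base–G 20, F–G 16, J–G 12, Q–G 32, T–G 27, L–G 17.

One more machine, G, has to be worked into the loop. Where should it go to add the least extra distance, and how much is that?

Minimum extra distance: 15 m, inserting G between L and Base.

Insertion cost between consecutive stops i–j is d(i,G) + d(G,j) − d(i,j):
  between Base and F: 20 + 16 − 12 = 24
  between F and J: 16 + 12 − 4 = 24
  between J and Q: 12 + 32 − 23 = 21
  between Q and T: 32 + 27 − 34 = 25
  between T and L: 27 + 17 − 10 = 34
  between L and Base: 17 + 20 − 22 = 15
Cheapest insertion is between L and Base, adding 15.
New total = 105 + 15 = 120.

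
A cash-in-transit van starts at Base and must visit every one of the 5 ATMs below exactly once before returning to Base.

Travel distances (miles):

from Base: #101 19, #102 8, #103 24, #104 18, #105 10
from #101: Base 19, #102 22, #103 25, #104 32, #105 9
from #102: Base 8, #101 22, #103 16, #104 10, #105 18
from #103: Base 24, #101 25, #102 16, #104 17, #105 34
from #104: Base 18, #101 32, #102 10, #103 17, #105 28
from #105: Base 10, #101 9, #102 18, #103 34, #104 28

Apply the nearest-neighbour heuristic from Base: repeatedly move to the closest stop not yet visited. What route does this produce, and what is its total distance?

At Base the remaining stops are #102 8, #105 10, #104 18, #101 19, #103 24; go to #102.
At #102 the remaining stops are #104 10, #103 16, #105 18, #101 22; go to #104.
At #104 the remaining stops are #103 17, #105 28, #101 32; go to #103.
At #103 the remaining stops are #101 25, #105 34; go to #101.
At #101 the remaining stops are #105 9; go to #105.
Return #105→Base: 10.
Total = 8 + 10 + 17 + 25 + 9 + 10 = 79.

79 miles along Base → #102 → #104 → #103 → #101 → #105 → Base.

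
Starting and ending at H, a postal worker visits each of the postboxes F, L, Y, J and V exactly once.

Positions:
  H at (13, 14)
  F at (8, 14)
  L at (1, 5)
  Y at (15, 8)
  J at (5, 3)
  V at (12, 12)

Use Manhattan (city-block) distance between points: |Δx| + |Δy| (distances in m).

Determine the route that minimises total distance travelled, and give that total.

Minimum total distance: 52 m.

With 5 stops there are 5!/2 = 60 distinct round trips (a route and its reverse cost the same).
H → F → L → Y → J → V → H: 5+16+17+15+16+3 = 72
H → F → L → Y → V → J → H: 5+16+17+7+16+19 = 80
H → F → L → J → Y → V → H: 5+16+6+15+7+3 = 52
H → F → L → J → V → Y → H: 5+16+6+16+7+8 = 58
H → F → L → V → Y → J → H: 5+16+18+7+15+19 = 80
H → F → L → V → J → Y → H: 5+16+18+16+15+8 = 78
H → F → Y → L → J → V → H: 5+13+17+6+16+3 = 60
H → F → Y → L → V → J → H: 5+13+17+18+16+19 = 88
H → F → Y → J → L → V → H: 5+13+15+6+18+3 = 60
H → F → Y → J → V → L → H: 5+13+15+16+18+21 = 88
H → F → Y → V → L → J → H: 5+13+7+18+6+19 = 68
H → F → Y → V → J → L → H: 5+13+7+16+6+21 = 68
H → F → J → L → Y → V → H: 5+14+6+17+7+3 = 52
H → F → J → L → V → Y → H: 5+14+6+18+7+8 = 58
… (46 more)
The minimum is 52.
One optimal route: H → F → L → J → Y → V → H (or its reverse).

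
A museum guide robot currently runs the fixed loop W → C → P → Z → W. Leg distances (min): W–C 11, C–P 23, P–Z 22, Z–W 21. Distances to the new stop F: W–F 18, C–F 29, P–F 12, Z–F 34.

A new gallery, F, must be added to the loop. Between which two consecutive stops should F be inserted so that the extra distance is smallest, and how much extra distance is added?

Adding 18 min by placing F on the C–P leg.

Insertion cost between consecutive stops i–j is d(i,F) + d(F,j) − d(i,j):
  between W and C: 18 + 29 − 11 = 36
  between C and P: 29 + 12 − 23 = 18
  between P and Z: 12 + 34 − 22 = 24
  between Z and W: 34 + 18 − 21 = 31
Cheapest insertion is between C and P, adding 18.
New total = 77 + 18 = 95.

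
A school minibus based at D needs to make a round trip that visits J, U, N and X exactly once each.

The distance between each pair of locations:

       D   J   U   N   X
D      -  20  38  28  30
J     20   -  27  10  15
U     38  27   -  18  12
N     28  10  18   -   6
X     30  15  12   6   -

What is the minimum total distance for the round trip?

There are 12 distinct closed tours to check (reversals are equivalent).
D→J→U→N→X→D: 20+27+18+6+30 = 101
D→J→U→X→N→D: 20+27+12+6+28 = 93
D→J→N→U→X→D: 20+10+18+12+30 = 90
D→J→N→X→U→D: 20+10+6+12+38 = 86
D→J→X→U→N→D: 20+15+12+18+28 = 93
D→J→X→N→U→D: 20+15+6+18+38 = 97
D→U→J→N→X→D: 38+27+10+6+30 = 111
D→U→J→X→N→D: 38+27+15+6+28 = 114
D→U→N→J→X→D: 38+18+10+15+30 = 111
D→U→X→J→N→D: 38+12+15+10+28 = 103
D→N→J→U→X→D: 28+10+27+12+30 = 107
D→N→U→J→X→D: 28+18+27+15+30 = 118
The minimum is 86.
One optimal route: D → J → N → X → U → D (or its reverse).

Shortest round trip = 86.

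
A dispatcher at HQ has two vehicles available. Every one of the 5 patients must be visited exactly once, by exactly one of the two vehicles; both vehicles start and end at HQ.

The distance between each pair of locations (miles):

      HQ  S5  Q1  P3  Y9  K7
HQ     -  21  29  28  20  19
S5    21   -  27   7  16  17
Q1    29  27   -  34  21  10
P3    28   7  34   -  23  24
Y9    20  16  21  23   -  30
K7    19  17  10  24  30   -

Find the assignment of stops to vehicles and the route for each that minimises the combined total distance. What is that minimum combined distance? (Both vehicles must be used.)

126 miles — the smallest possible combined total.

There are 2^4 − 1 = 15 ways to divide the 5 stops into two non-empty groups. For each, the best each vehicle can do is its own shortest tour through its group:
  {S5} + {Q1, P3, Y9, K7}: 42 + 101 = 143
  {Q1} + {S5, P3, Y9, K7}: 58 + 86 = 144
  {S5, Q1} + {P3, Y9, K7}: 77 + 86 = 163
  {P3} + {S5, Q1, Y9, K7}: 56 + 87 = 143
  {S5, P3} + {Q1, Y9, K7}: 56 + 70 = 126
  {Q1, P3} + {S5, Y9, K7}: 91 + 72 = 163
  … (15 splits in total)
Best: vehicle 1 HQ → S5 → P3 → HQ = 56; vehicle 2 HQ → Y9 → Q1 → K7 → HQ = 70; combined 126.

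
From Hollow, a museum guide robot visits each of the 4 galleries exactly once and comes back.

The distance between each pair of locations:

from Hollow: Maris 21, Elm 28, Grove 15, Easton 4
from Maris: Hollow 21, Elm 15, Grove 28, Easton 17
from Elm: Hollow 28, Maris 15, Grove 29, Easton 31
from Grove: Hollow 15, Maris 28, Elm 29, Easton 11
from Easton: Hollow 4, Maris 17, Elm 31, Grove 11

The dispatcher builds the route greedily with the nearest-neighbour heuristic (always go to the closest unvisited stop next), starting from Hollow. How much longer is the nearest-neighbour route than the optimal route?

From Hollow: Easton=4, Grove=15, Maris=21, Elm=28 → choose Easton (4).
From Easton: Grove=11, Maris=17, Elm=31 → choose Grove (11).
From Grove: Maris=28, Elm=29 → choose Maris (28).
From Maris: Elm=15 → choose Elm (15).
NN route Hollow → Easton → Grove → Maris → Elm → Hollow costs 86.
Optimal: Hollow → Maris → Elm → Grove → Easton → Hollow costs 80 (by enumerating all 12 distinct tours).
Excess = 86 − 80 = 6.

6 longer than the optimal tour.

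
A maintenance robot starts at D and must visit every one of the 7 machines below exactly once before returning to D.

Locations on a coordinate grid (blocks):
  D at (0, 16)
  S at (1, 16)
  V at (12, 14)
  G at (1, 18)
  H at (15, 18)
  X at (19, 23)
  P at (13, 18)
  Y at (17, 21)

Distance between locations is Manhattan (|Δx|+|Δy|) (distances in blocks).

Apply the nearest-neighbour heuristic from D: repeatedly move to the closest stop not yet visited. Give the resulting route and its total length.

Nearest-neighbour total = 56 blocks; route D → S → G → P → H → Y → X → V → D.

From D: distances to unvisited — S=1, G=3, V=14, P=15, H=17, Y=22, X=26. Nearest is S (1).
From S: distances to unvisited — G=2, V=13, P=14, H=16, Y=21, X=25. Nearest is G (2).
From G: distances to unvisited — P=12, H=14, V=15, Y=19, X=23. Nearest is P (12).
From P: distances to unvisited — H=2, V=5, Y=7, X=11. Nearest is H (2).
From H: distances to unvisited — Y=5, V=7, X=9. Nearest is Y (5).
From Y: distances to unvisited — X=4, V=12. Nearest is X (4).
From X: distances to unvisited — V=16. Nearest is V (16).
Return V→D: 14.
Total = 1 + 2 + 12 + 2 + 5 + 4 + 16 + 14 = 56.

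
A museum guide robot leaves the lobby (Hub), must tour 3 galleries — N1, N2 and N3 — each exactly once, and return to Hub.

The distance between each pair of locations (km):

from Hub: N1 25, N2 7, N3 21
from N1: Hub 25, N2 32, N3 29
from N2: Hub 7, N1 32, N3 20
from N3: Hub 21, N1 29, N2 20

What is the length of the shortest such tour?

Minimum total distance: 81 km.

With 3 stops there are 3!/2 = 3 distinct round trips (a route and its reverse cost the same).
Hub - N1 - N2 - N3 - Hub: 25+32+20+21 = 98
Hub - N1 - N3 - N2 - Hub: 25+29+20+7 = 81
Hub - N2 - N1 - N3 - Hub: 7+32+29+21 = 89
The minimum is 81.
One optimal route: Hub → N1 → N3 → N2 → Hub (or its reverse).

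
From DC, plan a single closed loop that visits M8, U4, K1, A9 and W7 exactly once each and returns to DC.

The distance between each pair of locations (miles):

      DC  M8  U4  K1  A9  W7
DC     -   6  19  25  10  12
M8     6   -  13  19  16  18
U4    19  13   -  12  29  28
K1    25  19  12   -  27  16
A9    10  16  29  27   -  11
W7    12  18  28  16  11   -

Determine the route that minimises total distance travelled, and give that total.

There are 60 distinct closed tours to check (reversals are equivalent).
DC - M8 - U4 - K1 - A9 - W7 - DC: 6+13+12+27+11+12 = 81
DC - M8 - U4 - K1 - W7 - A9 - DC: 6+13+12+16+11+10 = 68
DC - M8 - U4 - A9 - K1 - W7 - DC: 6+13+29+27+16+12 = 103
DC - M8 - U4 - A9 - W7 - K1 - DC: 6+13+29+11+16+25 = 100
DC - M8 - U4 - W7 - K1 - A9 - DC: 6+13+28+16+27+10 = 100
DC - M8 - U4 - W7 - A9 - K1 - DC: 6+13+28+11+27+25 = 110
DC - M8 - K1 - U4 - A9 - W7 - DC: 6+19+12+29+11+12 = 89
DC - M8 - K1 - U4 - W7 - A9 - DC: 6+19+12+28+11+10 = 86
DC - M8 - K1 - A9 - U4 - W7 - DC: 6+19+27+29+28+12 = 121
DC - M8 - K1 - A9 - W7 - U4 - DC: 6+19+27+11+28+19 = 110
DC - M8 - K1 - W7 - U4 - A9 - DC: 6+19+16+28+29+10 = 108
DC - M8 - K1 - W7 - A9 - U4 - DC: 6+19+16+11+29+19 = 100
DC - M8 - A9 - U4 - K1 - W7 - DC: 6+16+29+12+16+12 = 91
DC - M8 - A9 - U4 - W7 - K1 - DC: 6+16+29+28+16+25 = 120
… (46 more)
The minimum is 68.
One optimal route: DC → M8 → U4 → K1 → W7 → A9 → DC (or its reverse).

Shortest round trip = 68 miles.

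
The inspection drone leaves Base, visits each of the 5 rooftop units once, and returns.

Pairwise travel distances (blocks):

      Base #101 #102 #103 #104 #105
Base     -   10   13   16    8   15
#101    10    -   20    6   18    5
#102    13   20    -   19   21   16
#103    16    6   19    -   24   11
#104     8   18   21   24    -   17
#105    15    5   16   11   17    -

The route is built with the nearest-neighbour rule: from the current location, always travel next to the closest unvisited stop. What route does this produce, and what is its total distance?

Total distance 68 blocks via the nearest-neighbour route Base → #104 → #105 → #101 → #103 → #102 → Base.

At Base the remaining stops are #104 8, #101 10, #102 13, #105 15, #103 16; go to #104.
At #104 the remaining stops are #105 17, #101 18, #102 21, #103 24; go to #105.
At #105 the remaining stops are #101 5, #103 11, #102 16; go to #101.
At #101 the remaining stops are #103 6, #102 20; go to #103.
At #103 the remaining stops are #102 19; go to #102.
Return #102→Base: 13.
Total = 8 + 17 + 5 + 6 + 19 + 13 = 68.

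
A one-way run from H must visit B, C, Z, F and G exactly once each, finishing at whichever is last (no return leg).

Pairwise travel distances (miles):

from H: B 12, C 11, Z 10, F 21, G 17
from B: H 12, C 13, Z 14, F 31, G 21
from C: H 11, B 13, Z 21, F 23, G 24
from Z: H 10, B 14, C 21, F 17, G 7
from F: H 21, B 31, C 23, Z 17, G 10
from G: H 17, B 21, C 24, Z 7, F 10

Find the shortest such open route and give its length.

There are 5! = 120 possible orderings.
H → B → C → Z → F → G: 12+13+21+17+10 = 73
H → B → C → Z → G → F: 12+13+21+7+10 = 63
H → B → C → F → Z → G: 12+13+23+17+7 = 72
H → B → C → F → G → Z: 12+13+23+10+7 = 65
H → B → C → G → Z → F: 12+13+24+7+17 = 73
H → B → C → G → F → Z: 12+13+24+10+17 = 76
H → B → Z → C → F → G: 12+14+21+23+10 = 80
H → B → Z → C → G → F: 12+14+21+24+10 = 81
H → B → Z → F → C → G: 12+14+17+23+24 = 90
H → B → Z → F → G → C: 12+14+17+10+24 = 77
H → B → Z → G → C → F: 12+14+7+24+23 = 80
H → B → Z → G → F → C: 12+14+7+10+23 = 66
H → B → F → C → Z → G: 12+31+23+21+7 = 94
H → B → F → C → G → Z: 12+31+23+24+7 = 97
… (106 more)
H → C → B → Z → G → F: 11+13+14+7+10 = 55  ← best
The minimum is 55.
One shortest path: H → C → B → Z → G → F.

Minimum one-way distance = 55 miles.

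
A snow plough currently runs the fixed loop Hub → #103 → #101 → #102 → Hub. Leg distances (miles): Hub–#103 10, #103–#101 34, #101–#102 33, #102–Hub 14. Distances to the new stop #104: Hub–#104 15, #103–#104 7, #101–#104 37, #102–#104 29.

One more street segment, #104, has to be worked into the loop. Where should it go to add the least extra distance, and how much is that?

Adding 10 miles by placing #104 on the #103–#101 leg.

Insertion cost between consecutive stops i–j is d(i,#104) + d(#104,j) − d(i,j):
  between Hub and #103: 15 + 7 − 10 = 12
  between #103 and #101: 7 + 37 − 34 = 10
  between #101 and #102: 37 + 29 − 33 = 33
  between #102 and Hub: 29 + 15 − 14 = 30
Cheapest insertion is between #103 and #101, adding 10.
New total = 91 + 10 = 101.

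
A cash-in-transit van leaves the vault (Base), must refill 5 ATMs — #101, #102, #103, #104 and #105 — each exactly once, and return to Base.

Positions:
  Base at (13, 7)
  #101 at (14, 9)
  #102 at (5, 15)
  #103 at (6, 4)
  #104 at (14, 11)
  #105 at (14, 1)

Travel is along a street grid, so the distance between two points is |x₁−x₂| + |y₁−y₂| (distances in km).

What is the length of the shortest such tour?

With 5 stops there are 5!/2 = 60 distinct round trips (a route and its reverse cost the same).
Base → #101 → #102 → #103 → #104 → #105 → Base: 3+15+12+15+10+7 = 62
Base → #101 → #102 → #103 → #105 → #104 → Base: 3+15+12+11+10+5 = 56
Base → #101 → #102 → #104 → #103 → #105 → Base: 3+15+13+15+11+7 = 64
Base → #101 → #102 → #104 → #105 → #103 → Base: 3+15+13+10+11+10 = 62
Base → #101 → #102 → #105 → #103 → #104 → Base: 3+15+23+11+15+5 = 72
Base → #101 → #102 → #105 → #104 → #103 → Base: 3+15+23+10+15+10 = 76
Base → #101 → #103 → #102 → #104 → #105 → Base: 3+13+12+13+10+7 = 58
Base → #101 → #103 → #102 → #105 → #104 → Base: 3+13+12+23+10+5 = 66
Base → #101 → #103 → #104 → #102 → #105 → Base: 3+13+15+13+23+7 = 74
Base → #101 → #103 → #104 → #105 → #102 → Base: 3+13+15+10+23+16 = 80
Base → #101 → #103 → #105 → #102 → #104 → Base: 3+13+11+23+13+5 = 68
Base → #101 → #103 → #105 → #104 → #102 → Base: 3+13+11+10+13+16 = 66
Base → #101 → #104 → #102 → #103 → #105 → Base: 3+2+13+12+11+7 = 48
Base → #101 → #104 → #102 → #105 → #103 → Base: 3+2+13+23+11+10 = 62
… (46 more)
The minimum is 48.
One optimal route: Base → #101 → #104 → #102 → #103 → #105 → Base (or its reverse).

Shortest round trip = 48 km.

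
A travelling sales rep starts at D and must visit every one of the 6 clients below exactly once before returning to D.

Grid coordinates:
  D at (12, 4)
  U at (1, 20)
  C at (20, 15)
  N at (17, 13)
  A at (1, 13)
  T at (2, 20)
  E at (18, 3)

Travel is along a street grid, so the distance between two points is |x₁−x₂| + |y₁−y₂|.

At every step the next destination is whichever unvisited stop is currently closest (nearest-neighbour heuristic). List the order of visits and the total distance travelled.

From D: distances to unvisited — E=7, N=14, C=19, A=20, T=26, U=27. Nearest is E (7).
From E: distances to unvisited — N=11, C=14, A=27, T=33, U=34. Nearest is N (11).
From N: distances to unvisited — C=5, A=16, T=22, U=23. Nearest is C (5).
From C: distances to unvisited — A=21, T=23, U=24. Nearest is A (21).
From A: distances to unvisited — U=7, T=8. Nearest is U (7).
From U: distances to unvisited — T=1. Nearest is T (1).
Return T→D: 26.
Total = 7 + 11 + 5 + 21 + 7 + 1 + 26 = 78.

Nearest-neighbour total = 78; route D → E → N → C → A → U → T → D.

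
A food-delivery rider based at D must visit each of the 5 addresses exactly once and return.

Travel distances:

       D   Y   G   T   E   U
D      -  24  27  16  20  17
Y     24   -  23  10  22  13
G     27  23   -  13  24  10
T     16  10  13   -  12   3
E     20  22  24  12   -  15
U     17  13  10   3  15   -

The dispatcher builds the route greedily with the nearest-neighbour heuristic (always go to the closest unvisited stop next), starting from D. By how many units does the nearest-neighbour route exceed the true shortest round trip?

D: T=16, U=17, E=20, Y=24, G=27 ⇒ T
T: U=3, Y=10, E=12, G=13 ⇒ U
U: G=10, Y=13, E=15 ⇒ G
G: Y=23, E=24 ⇒ Y
Y: E=22 ⇒ E
NN route D → T → U → G → Y → E → D costs 94.
Optimal: D → Y → T → U → G → E → D costs 91 (by enumerating all 60 distinct tours).
Excess = 94 − 91 = 3.

3 longer than the optimal tour.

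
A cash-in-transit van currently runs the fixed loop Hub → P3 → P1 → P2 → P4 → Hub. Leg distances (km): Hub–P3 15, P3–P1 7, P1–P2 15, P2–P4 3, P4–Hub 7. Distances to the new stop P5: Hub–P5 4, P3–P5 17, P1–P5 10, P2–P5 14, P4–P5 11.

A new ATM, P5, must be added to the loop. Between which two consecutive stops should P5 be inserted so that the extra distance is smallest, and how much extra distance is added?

Insertion cost between consecutive stops i–j is d(i,P5) + d(P5,j) − d(i,j):
  between Hub and P3: 4 + 17 − 15 = 6
  between P3 and P1: 17 + 10 − 7 = 20
  between P1 and P2: 10 + 14 − 15 = 9
  between P2 and P4: 14 + 11 − 3 = 22
  between P4 and Hub: 11 + 4 − 7 = 8
Cheapest insertion is between Hub and P3, adding 6.
New total = 47 + 6 = 53.

Adding 6 km by placing P5 on the Hub–P3 leg.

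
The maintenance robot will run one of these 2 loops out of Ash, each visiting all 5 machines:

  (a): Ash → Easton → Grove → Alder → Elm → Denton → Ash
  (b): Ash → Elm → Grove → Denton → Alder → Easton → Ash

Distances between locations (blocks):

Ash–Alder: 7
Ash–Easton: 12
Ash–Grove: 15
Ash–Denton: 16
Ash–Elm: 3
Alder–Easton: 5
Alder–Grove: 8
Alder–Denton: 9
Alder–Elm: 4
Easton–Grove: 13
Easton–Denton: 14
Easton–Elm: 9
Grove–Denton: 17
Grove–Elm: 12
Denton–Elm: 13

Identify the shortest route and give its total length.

58 blocks — (b) is the shortest.

(a): 12 + 13 + 8 + 4 + 13 + 16 = 66
(b): 3 + 12 + 17 + 9 + 5 + 12 = 58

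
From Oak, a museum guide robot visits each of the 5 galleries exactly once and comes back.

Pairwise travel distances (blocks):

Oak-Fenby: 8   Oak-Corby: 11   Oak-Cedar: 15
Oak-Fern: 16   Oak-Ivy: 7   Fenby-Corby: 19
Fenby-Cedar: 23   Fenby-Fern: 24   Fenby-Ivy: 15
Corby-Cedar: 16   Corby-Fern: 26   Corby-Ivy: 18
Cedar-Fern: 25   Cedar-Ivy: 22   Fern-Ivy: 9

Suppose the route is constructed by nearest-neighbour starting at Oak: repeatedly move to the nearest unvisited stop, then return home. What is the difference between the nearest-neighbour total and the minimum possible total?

From Oak: Ivy=7, Fenby=8, Corby=11, Cedar=15, Fern=16 → choose Ivy (7).
From Ivy: Fern=9, Fenby=15, Corby=18, Cedar=22 → choose Fern (9).
From Fern: Fenby=24, Cedar=25, Corby=26 → choose Fenby (24).
From Fenby: Corby=19, Cedar=23 → choose Corby (19).
From Corby: Cedar=16 → choose Cedar (16).
NN route Oak → Ivy → Fern → Fenby → Corby → Cedar → Oak costs 90.
Optimal: Oak → Fenby → Corby → Cedar → Fern → Ivy → Oak costs 84 (by enumerating all 60 distinct tours).
Excess = 90 − 84 = 6.

Excess over optimum: 6 blocks.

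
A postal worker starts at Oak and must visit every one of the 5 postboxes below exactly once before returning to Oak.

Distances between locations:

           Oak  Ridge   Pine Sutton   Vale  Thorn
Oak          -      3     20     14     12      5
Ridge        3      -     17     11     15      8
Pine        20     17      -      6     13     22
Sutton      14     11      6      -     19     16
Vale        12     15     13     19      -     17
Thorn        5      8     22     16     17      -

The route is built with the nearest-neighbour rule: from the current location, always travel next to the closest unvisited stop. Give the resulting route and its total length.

From Oak: distances to unvisited — Ridge=3, Thorn=5, Vale=12, Sutton=14, Pine=20. Nearest is Ridge (3).
From Ridge: distances to unvisited — Thorn=8, Sutton=11, Vale=15, Pine=17. Nearest is Thorn (8).
From Thorn: distances to unvisited — Sutton=16, Vale=17, Pine=22. Nearest is Sutton (16).
From Sutton: distances to unvisited — Pine=6, Vale=19. Nearest is Pine (6).
From Pine: distances to unvisited — Vale=13. Nearest is Vale (13).
Return Vale→Oak: 12.
Total = 3 + 8 + 16 + 6 + 13 + 12 = 58.

Nearest-neighbour total = 58; route Oak → Ridge → Thorn → Sutton → Pine → Vale → Oak.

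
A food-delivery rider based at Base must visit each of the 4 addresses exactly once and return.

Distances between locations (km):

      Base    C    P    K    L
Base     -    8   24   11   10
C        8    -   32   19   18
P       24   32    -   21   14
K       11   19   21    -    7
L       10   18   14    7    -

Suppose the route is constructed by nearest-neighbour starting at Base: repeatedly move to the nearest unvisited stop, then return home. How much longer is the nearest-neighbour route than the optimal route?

Base: C=8, L=10, K=11, P=24 ⇒ C
C: L=18, K=19, P=32 ⇒ L
L: K=7, P=14 ⇒ K
K: P=21 ⇒ P
NN route Base → C → L → K → P → Base costs 78.
Optimal: Base → C → P → L → K → Base costs 72 (by enumerating all 12 distinct tours).
Excess = 78 − 72 = 6.

Excess over optimum: 6 km.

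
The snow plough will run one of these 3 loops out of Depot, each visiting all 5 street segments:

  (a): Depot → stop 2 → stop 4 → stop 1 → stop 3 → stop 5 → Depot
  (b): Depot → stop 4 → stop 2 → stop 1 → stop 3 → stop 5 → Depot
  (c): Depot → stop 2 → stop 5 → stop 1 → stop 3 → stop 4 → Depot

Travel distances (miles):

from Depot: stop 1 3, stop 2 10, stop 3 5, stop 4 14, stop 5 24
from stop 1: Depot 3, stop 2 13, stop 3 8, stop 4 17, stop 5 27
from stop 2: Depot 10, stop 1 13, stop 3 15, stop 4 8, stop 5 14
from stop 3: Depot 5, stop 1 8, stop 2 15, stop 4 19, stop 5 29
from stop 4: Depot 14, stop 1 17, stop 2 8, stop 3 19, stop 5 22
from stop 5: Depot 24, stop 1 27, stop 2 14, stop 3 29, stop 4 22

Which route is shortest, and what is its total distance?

92 miles — (c) is the shortest.

(a): 10 + 8 + 17 + 8 + 29 + 24 = 96
(b): 14 + 8 + 13 + 8 + 29 + 24 = 96
(c): 10 + 14 + 27 + 8 + 19 + 14 = 92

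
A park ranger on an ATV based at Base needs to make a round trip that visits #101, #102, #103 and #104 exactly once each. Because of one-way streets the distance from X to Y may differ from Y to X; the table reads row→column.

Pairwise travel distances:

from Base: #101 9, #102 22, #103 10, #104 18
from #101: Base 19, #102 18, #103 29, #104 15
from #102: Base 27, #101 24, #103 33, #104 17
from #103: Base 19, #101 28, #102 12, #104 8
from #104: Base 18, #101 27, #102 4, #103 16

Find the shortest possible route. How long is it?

65 — the shortest possible round trip.

Base - #101 - #102 - #103 - #104 - Base: 9+18+33+8+18 = 86
Base - #101 - #102 - #104 - #103 - Base: 9+18+17+16+19 = 79
Base - #101 - #103 - #102 - #104 - Base: 9+29+12+17+18 = 85
Base - #101 - #103 - #104 - #102 - Base: 9+29+8+4+27 = 77
Base - #101 - #104 - #102 - #103 - Base: 9+15+4+33+19 = 80
Base - #101 - #104 - #103 - #102 - Base: 9+15+16+12+27 = 79
Base - #102 - #101 - #103 - #104 - Base: 22+24+29+8+18 = 101
Base - #102 - #101 - #104 - #103 - Base: 22+24+15+16+19 = 96
Base - #102 - #103 - #101 - #104 - Base: 22+33+28+15+18 = 116
Base - #102 - #103 - #104 - #101 - Base: 22+33+8+27+19 = 109
Base - #102 - #104 - #101 - #103 - Base: 22+17+27+29+19 = 114
Base - #102 - #104 - #103 - #101 - Base: 22+17+16+28+19 = 102
Base - #103 - #101 - #102 - #104 - Base: 10+28+18+17+18 = 91
Base - #103 - #101 - #104 - #102 - Base: 10+28+15+4+27 = 84
… (10 more)
Base - #103 - #104 - #102 - #101 - Base: 10+8+4+24+19 = 65  ← best
The minimum is 65.
One optimal route: Base → #103 → #104 → #102 → #101 → Base.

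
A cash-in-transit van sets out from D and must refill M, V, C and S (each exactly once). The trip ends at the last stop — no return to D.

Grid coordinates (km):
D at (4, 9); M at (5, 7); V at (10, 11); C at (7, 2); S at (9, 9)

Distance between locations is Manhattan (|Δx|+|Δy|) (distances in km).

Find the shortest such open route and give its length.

There are 4! = 24 possible orderings.
D → M → V → C → S: 3+9+12+9 = 33
D → M → V → S → C: 3+9+3+9 = 24
D → M → C → V → S: 3+7+12+3 = 25
D → M → C → S → V: 3+7+9+3 = 22
D → M → S → V → C: 3+6+3+12 = 24
D → M → S → C → V: 3+6+9+12 = 30
D → V → M → C → S: 8+9+7+9 = 33
D → V → M → S → C: 8+9+6+9 = 32
D → V → C → M → S: 8+12+7+6 = 33
D → V → C → S → M: 8+12+9+6 = 35
D → V → S → M → C: 8+3+6+7 = 24
D → V → S → C → M: 8+3+9+7 = 27
D → C → M → V → S: 10+7+9+3 = 29
D → C → M → S → V: 10+7+6+3 = 26
… (10 more)
The minimum is 22.
One shortest path: D → M → C → S → V.

Minimum one-way distance = 22 km.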